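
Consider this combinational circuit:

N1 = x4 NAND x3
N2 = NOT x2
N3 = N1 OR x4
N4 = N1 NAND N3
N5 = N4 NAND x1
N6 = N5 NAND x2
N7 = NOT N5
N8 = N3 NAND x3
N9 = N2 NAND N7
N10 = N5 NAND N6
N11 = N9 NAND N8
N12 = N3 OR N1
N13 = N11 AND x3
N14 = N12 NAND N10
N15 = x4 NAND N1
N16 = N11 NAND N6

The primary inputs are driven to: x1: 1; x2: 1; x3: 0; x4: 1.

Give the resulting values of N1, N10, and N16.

N1 = x4 NAND x3 = 1 NAND 0 = 1
N2 = NOT x2 = NOT 1 = 0
N3 = N1 OR x4 = 1 OR 1 = 1
N4 = N1 NAND N3 = 1 NAND 1 = 0
N5 = N4 NAND x1 = 0 NAND 1 = 1
N6 = N5 NAND x2 = 1 NAND 1 = 0
N7 = NOT N5 = NOT 1 = 0
N8 = N3 NAND x3 = 1 NAND 0 = 1
N9 = N2 NAND N7 = 0 NAND 0 = 1
N10 = N5 NAND N6 = 1 NAND 0 = 1
N11 = N9 NAND N8 = 1 NAND 1 = 0
N16 = N11 NAND N6 = 0 NAND 0 = 1

N1 = 1, N10 = 1, N16 = 1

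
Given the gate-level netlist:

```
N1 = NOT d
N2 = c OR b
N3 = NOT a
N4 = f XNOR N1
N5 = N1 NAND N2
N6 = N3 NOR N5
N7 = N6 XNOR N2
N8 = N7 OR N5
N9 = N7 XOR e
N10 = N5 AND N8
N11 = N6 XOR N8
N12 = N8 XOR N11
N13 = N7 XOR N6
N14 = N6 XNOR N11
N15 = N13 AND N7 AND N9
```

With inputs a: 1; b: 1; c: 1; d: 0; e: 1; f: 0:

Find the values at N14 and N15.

N14 = 0  N15 = 0

N1 = NOT d = NOT 0 = 1
N2 = c OR b = 1 OR 1 = 1
N3 = NOT a = NOT 1 = 0
N5 = N1 NAND N2 = 1 NAND 1 = 0
N6 = N3 NOR N5 = 0 NOR 0 = 1
N7 = N6 XNOR N2 = 1 XNOR 1 = 1
N8 = N7 OR N5 = 1 OR 0 = 1
N9 = N7 XOR e = 1 XOR 1 = 0
N11 = N6 XOR N8 = 1 XOR 1 = 0
N13 = N7 XOR N6 = 1 XOR 1 = 0
N14 = N6 XNOR N11 = 1 XNOR 0 = 0
N15 = N13 AND N7 AND N9 = 0 AND 1 AND 0 = 0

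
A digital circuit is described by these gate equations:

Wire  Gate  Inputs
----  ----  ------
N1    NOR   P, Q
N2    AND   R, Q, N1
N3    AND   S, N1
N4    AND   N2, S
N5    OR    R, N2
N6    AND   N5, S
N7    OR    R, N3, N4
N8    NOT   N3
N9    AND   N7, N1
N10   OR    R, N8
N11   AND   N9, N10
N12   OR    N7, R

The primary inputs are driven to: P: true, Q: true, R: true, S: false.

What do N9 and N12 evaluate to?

N9 = false, N12 = true

N1 = P NOR Q = true NOR true = false
N2 = R AND Q AND N1 = true AND true AND false = false
N3 = S AND N1 = false AND false = false
N4 = N2 AND S = false AND false = false
N7 = R OR N3 OR N4 = true OR false OR false = true
N9 = N7 AND N1 = true AND false = false
N12 = N7 OR R = true OR true = true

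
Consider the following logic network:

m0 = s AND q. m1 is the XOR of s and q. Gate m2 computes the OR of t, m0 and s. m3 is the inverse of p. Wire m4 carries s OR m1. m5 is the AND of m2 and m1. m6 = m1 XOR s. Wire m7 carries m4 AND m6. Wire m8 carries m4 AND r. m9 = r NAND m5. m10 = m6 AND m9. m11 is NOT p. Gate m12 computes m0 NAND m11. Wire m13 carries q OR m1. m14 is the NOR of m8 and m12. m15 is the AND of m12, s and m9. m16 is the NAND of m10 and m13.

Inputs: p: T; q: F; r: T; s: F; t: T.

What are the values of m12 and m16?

m0 = s AND q = F AND F = F
m1 = s XOR q = F XOR F = F
m2 = t OR m0 OR s = T OR F OR F = T
m5 = m2 AND m1 = T AND F = F
m6 = m1 XOR s = F XOR F = F
m9 = r NAND m5 = T NAND F = T
m10 = m6 AND m9 = F AND T = F
m11 = NOT p = NOT T = F
m12 = m0 NAND m11 = F NAND F = T
m13 = q OR m1 = F OR F = F
m16 = m10 NAND m13 = F NAND F = T

m12 = T  m16 = T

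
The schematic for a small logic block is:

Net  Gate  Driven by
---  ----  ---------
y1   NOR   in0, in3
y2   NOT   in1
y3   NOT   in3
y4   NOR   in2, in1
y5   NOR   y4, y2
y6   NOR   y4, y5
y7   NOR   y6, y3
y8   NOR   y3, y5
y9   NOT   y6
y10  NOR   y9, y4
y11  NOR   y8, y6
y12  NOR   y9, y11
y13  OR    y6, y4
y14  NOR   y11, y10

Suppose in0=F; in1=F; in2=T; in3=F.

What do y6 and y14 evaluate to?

y2 = NOT in1 = NOT F = T
y3 = NOT in3 = NOT F = T
y4 = in2 NOR in1 = T NOR F = F
y5 = y4 NOR y2 = F NOR T = F
y6 = y4 NOR y5 = F NOR F = T
y8 = y3 NOR y5 = T NOR F = F
y9 = NOT y6 = NOT T = F
y10 = y9 NOR y4 = F NOR F = T
y11 = y8 NOR y6 = F NOR T = F
y14 = y11 NOR y10 = F NOR T = F

y6 = T; y14 = F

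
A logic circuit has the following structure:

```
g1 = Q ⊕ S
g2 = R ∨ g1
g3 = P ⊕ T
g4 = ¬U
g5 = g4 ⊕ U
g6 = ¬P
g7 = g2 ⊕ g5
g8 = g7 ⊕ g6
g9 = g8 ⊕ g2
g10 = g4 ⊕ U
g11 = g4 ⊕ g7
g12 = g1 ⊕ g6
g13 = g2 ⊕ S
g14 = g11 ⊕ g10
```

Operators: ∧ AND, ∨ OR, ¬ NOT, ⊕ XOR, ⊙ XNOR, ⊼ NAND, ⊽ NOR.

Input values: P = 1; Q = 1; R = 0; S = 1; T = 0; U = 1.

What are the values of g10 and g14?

g10 = 1, g14 = 0

g1 = Q XOR S = 1 XOR 1 = 0
g2 = R OR g1 = 0 OR 0 = 0
g4 = NOT U = NOT 1 = 0
g5 = g4 XOR U = 0 XOR 1 = 1
g7 = g2 XOR g5 = 0 XOR 1 = 1
g10 = g4 XOR U = 0 XOR 1 = 1
g11 = g4 XOR g7 = 0 XOR 1 = 1
g14 = g11 XOR g10 = 1 XOR 1 = 0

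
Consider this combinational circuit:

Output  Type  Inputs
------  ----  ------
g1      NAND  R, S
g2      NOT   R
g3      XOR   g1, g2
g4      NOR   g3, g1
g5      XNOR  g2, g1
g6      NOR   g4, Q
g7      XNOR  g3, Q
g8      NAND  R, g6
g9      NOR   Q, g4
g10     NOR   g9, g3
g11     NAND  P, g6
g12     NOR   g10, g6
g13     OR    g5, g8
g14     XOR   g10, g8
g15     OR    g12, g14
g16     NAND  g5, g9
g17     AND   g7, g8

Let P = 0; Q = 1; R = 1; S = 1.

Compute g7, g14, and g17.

g1 = R NAND S = 1 NAND 1 = 0
g2 = NOT R = NOT 1 = 0
g3 = g1 XOR g2 = 0 XOR 0 = 0
g4 = g3 NOR g1 = 0 NOR 0 = 1
g6 = g4 NOR Q = 1 NOR 1 = 0
g7 = g3 XNOR Q = 0 XNOR 1 = 0
g8 = R NAND g6 = 1 NAND 0 = 1
g9 = Q NOR g4 = 1 NOR 1 = 0
g10 = g9 NOR g3 = 0 NOR 0 = 1
g14 = g10 XOR g8 = 1 XOR 1 = 0
g17 = g7 AND g8 = 0 AND 1 = 0

g7 = 0, g14 = 0, g17 = 0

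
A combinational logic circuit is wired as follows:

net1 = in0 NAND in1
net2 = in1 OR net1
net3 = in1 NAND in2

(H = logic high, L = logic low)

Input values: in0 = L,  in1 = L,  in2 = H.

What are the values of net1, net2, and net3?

net1 = H  net2 = H  net3 = H

net1 = in0 NAND in1 = L NAND L = H
net2 = in1 OR net1 = L OR H = H
net3 = in1 NAND in2 = L NAND H = H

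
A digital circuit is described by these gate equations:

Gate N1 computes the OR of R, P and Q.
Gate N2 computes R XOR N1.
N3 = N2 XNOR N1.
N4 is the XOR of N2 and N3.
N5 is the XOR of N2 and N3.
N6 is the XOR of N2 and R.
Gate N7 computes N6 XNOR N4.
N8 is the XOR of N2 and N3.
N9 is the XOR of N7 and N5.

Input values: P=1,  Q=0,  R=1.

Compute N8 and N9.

N8 = 0  N9 = 0

N1 = R OR P OR Q = 1 OR 1 OR 0 = 1
N2 = R XOR N1 = 1 XOR 1 = 0
N3 = N2 XNOR N1 = 0 XNOR 1 = 0
N4 = N2 XOR N3 = 0 XOR 0 = 0
N5 = N2 XOR N3 = 0 XOR 0 = 0
N6 = N2 XOR R = 0 XOR 1 = 1
N7 = N6 XNOR N4 = 1 XNOR 0 = 0
N8 = N2 XOR N3 = 0 XOR 0 = 0
N9 = N7 XOR N5 = 0 XOR 0 = 0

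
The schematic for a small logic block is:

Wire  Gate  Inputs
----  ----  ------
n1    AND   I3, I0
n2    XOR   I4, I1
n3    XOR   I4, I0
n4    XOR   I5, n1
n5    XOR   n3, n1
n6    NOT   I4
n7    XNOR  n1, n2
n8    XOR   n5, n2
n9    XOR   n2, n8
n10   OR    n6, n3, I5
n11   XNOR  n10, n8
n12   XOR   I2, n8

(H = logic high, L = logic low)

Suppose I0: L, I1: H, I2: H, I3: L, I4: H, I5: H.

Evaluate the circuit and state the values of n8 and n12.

n8 = H, n12 = L

n1 = I3 AND I0 = L AND L = L
n2 = I4 XOR I1 = H XOR H = L
n3 = I4 XOR I0 = H XOR L = H
n5 = n3 XOR n1 = H XOR L = H
n8 = n5 XOR n2 = H XOR L = H
n12 = I2 XOR n8 = H XOR H = L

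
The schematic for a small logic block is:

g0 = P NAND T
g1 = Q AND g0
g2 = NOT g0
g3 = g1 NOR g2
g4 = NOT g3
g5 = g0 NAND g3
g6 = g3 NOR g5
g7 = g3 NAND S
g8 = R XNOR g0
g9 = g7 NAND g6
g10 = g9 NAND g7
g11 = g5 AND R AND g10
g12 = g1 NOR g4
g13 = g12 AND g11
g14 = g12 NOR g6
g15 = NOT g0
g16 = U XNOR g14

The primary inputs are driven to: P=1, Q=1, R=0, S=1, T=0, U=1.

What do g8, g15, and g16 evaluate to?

g8 = 0; g15 = 0; g16 = 1

g0 = P NAND T = 1 NAND 0 = 1
g1 = Q AND g0 = 1 AND 1 = 1
g2 = NOT g0 = NOT 1 = 0
g3 = g1 NOR g2 = 1 NOR 0 = 0
g4 = NOT g3 = NOT 0 = 1
g5 = g0 NAND g3 = 1 NAND 0 = 1
g6 = g3 NOR g5 = 0 NOR 1 = 0
g8 = R XNOR g0 = 0 XNOR 1 = 0
g12 = g1 NOR g4 = 1 NOR 1 = 0
g14 = g12 NOR g6 = 0 NOR 0 = 1
g15 = NOT g0 = NOT 1 = 0
g16 = U XNOR g14 = 1 XNOR 1 = 1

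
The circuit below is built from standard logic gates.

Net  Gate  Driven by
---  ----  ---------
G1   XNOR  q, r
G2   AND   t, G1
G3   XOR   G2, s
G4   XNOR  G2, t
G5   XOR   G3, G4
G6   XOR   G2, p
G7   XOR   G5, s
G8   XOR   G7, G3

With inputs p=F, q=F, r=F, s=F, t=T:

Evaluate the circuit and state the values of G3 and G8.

G3 = T, G8 = T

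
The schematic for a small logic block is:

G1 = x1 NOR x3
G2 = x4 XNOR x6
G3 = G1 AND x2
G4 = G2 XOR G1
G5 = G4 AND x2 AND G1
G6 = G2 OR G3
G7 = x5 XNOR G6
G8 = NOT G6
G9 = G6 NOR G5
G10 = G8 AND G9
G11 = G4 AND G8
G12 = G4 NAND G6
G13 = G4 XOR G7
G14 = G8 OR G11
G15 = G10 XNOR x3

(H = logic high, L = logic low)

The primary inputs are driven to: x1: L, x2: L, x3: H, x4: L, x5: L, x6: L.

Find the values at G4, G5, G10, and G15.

G4 = H, G5 = L, G10 = L, G15 = L

G1 = x1 NOR x3 = L NOR H = L
G2 = x4 XNOR x6 = L XNOR L = H
G3 = G1 AND x2 = L AND L = L
G4 = G2 XOR G1 = H XOR L = H
G5 = G4 AND x2 AND G1 = H AND L AND L = L
G6 = G2 OR G3 = H OR L = H
G8 = NOT G6 = NOT H = L
G9 = G6 NOR G5 = H NOR L = L
G10 = G8 AND G9 = L AND L = L
G15 = G10 XNOR x3 = L XNOR H = L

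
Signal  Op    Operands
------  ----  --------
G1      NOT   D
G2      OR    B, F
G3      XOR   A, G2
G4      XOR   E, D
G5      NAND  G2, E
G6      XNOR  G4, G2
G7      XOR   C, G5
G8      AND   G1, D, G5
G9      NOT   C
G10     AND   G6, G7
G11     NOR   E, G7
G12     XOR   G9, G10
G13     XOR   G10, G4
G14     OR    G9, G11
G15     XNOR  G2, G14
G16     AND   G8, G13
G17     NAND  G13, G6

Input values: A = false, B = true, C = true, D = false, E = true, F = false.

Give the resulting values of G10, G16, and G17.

G1 = NOT D = NOT false = true
G2 = B OR F = true OR false = true
G4 = E XOR D = true XOR false = true
G5 = G2 NAND E = true NAND true = false
G6 = G4 XNOR G2 = true XNOR true = true
G7 = C XOR G5 = true XOR false = true
G8 = G1 AND D AND G5 = true AND false AND false = false
G10 = G6 AND G7 = true AND true = true
G13 = G10 XOR G4 = true XOR true = false
G16 = G8 AND G13 = false AND false = false
G17 = G13 NAND G6 = false NAND true = true

G10 = true  G16 = false  G17 = true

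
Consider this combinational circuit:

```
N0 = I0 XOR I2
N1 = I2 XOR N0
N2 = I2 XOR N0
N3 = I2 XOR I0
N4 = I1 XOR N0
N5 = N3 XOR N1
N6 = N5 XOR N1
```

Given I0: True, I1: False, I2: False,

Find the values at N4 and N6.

N4 = True, N6 = True

N0 = I0 XOR I2 = True XOR False = True
N1 = I2 XOR N0 = False XOR True = True
N3 = I2 XOR I0 = False XOR True = True
N4 = I1 XOR N0 = False XOR True = True
N5 = N3 XOR N1 = True XOR True = False
N6 = N5 XOR N1 = False XOR True = True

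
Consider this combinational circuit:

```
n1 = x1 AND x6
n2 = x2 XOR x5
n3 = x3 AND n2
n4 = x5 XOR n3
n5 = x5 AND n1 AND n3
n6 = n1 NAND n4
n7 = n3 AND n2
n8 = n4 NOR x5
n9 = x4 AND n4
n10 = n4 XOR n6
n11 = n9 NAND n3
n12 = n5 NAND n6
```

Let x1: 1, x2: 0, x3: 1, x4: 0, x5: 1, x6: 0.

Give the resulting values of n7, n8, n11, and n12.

n7 = 1; n8 = 0; n11 = 1; n12 = 1

n1 = x1 AND x6 = 1 AND 0 = 0
n2 = x2 XOR x5 = 0 XOR 1 = 1
n3 = x3 AND n2 = 1 AND 1 = 1
n4 = x5 XOR n3 = 1 XOR 1 = 0
n5 = x5 AND n1 AND n3 = 1 AND 0 AND 1 = 0
n6 = n1 NAND n4 = 0 NAND 0 = 1
n7 = n3 AND n2 = 1 AND 1 = 1
n8 = n4 NOR x5 = 0 NOR 1 = 0
n9 = x4 AND n4 = 0 AND 0 = 0
n11 = n9 NAND n3 = 0 NAND 1 = 1
n12 = n5 NAND n6 = 0 NAND 1 = 1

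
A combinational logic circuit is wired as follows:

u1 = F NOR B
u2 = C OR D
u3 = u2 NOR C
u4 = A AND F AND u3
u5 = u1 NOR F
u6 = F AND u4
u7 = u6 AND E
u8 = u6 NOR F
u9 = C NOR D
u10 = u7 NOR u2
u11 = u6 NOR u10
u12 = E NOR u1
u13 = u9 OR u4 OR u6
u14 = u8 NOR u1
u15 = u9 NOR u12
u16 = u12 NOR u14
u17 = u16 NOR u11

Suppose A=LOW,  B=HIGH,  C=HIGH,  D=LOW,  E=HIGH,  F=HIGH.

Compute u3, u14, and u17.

u3 = LOW, u14 = HIGH, u17 = LOW

u1 = F NOR B = HIGH NOR HIGH = LOW
u2 = C OR D = HIGH OR LOW = HIGH
u3 = u2 NOR C = HIGH NOR HIGH = LOW
u4 = A AND F AND u3 = LOW AND HIGH AND LOW = LOW
u6 = F AND u4 = HIGH AND LOW = LOW
u7 = u6 AND E = LOW AND HIGH = LOW
u8 = u6 NOR F = LOW NOR HIGH = LOW
u10 = u7 NOR u2 = LOW NOR HIGH = LOW
u11 = u6 NOR u10 = LOW NOR LOW = HIGH
u12 = E NOR u1 = HIGH NOR LOW = LOW
u14 = u8 NOR u1 = LOW NOR LOW = HIGH
u16 = u12 NOR u14 = LOW NOR HIGH = LOW
u17 = u16 NOR u11 = LOW NOR HIGH = LOW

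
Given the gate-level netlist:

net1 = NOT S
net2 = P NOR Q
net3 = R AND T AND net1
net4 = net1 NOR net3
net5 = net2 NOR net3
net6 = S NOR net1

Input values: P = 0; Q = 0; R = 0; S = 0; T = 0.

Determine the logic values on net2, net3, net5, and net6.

net1 = NOT S = NOT 0 = 1
net2 = P NOR Q = 0 NOR 0 = 1
net3 = R AND T AND net1 = 0 AND 0 AND 1 = 0
net5 = net2 NOR net3 = 1 NOR 0 = 0
net6 = S NOR net1 = 0 NOR 1 = 0

net2 = 1, net3 = 0, net5 = 0, net6 = 0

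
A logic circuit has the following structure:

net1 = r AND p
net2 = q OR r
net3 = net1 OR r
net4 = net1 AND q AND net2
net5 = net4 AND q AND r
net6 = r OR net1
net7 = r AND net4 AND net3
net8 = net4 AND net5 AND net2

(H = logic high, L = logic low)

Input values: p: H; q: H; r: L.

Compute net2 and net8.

net1 = r AND p = L AND H = L
net2 = q OR r = H OR L = H
net4 = net1 AND q AND net2 = L AND H AND H = L
net5 = net4 AND q AND r = L AND H AND L = L
net8 = net4 AND net5 AND net2 = L AND L AND H = L

net2 = H; net8 = L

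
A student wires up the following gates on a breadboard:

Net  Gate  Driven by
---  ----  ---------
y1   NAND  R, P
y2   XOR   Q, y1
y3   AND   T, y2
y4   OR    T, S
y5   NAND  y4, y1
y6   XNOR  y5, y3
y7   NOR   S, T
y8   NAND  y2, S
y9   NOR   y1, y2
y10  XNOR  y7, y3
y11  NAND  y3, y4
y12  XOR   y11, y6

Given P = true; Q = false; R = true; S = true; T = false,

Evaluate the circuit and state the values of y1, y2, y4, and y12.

y1 = R NAND P = true NAND true = false
y2 = Q XOR y1 = false XOR false = false
y3 = T AND y2 = false AND false = false
y4 = T OR S = false OR true = true
y5 = y4 NAND y1 = true NAND false = true
y6 = y5 XNOR y3 = true XNOR false = false
y11 = y3 NAND y4 = false NAND true = true
y12 = y11 XOR y6 = true XOR false = true

y1 = false  y2 = false  y4 = true  y12 = true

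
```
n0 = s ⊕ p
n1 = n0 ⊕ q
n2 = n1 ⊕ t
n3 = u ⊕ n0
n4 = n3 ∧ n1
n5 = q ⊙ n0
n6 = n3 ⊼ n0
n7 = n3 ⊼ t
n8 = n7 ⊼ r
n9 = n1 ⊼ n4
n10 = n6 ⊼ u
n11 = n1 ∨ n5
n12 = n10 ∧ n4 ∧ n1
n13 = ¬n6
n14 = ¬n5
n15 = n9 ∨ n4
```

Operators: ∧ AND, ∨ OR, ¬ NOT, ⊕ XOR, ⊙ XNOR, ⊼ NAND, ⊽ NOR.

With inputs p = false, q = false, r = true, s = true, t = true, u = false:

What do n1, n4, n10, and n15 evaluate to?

n1 = true  n4 = true  n10 = true  n15 = true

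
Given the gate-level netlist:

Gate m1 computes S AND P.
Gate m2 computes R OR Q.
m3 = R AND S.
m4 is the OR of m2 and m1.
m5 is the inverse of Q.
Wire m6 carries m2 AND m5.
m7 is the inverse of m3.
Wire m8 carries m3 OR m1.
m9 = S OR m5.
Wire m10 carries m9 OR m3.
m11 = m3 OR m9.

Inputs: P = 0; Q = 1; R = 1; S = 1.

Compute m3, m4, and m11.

m3 = 1, m4 = 1, m11 = 1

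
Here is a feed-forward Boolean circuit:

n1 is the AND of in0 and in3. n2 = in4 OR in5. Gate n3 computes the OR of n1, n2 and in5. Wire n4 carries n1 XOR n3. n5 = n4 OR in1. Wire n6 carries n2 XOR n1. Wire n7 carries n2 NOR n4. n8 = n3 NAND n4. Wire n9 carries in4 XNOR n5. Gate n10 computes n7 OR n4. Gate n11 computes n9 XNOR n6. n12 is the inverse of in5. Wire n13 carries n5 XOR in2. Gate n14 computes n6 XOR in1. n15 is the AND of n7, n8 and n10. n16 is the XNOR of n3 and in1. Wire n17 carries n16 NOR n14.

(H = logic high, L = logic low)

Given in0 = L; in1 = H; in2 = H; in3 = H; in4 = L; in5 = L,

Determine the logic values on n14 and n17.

n14 = H  n17 = L

n1 = in0 AND in3 = L AND H = L
n2 = in4 OR in5 = L OR L = L
n3 = n1 OR n2 OR in5 = L OR L OR L = L
n6 = n2 XOR n1 = L XOR L = L
n14 = n6 XOR in1 = L XOR H = H
n16 = n3 XNOR in1 = L XNOR H = L
n17 = n16 NOR n14 = L NOR H = L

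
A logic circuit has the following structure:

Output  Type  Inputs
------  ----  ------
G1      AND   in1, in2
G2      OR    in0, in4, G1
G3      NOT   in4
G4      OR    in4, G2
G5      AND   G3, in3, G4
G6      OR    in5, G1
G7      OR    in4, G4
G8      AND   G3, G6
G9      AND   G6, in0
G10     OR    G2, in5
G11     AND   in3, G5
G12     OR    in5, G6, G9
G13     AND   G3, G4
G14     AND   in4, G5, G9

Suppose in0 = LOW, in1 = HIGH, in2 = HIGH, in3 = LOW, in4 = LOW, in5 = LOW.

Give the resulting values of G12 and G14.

G12 = HIGH; G14 = LOW

G1 = in1 AND in2 = HIGH AND HIGH = HIGH
G2 = in0 OR in4 OR G1 = LOW OR LOW OR HIGH = HIGH
G3 = NOT in4 = NOT LOW = HIGH
G4 = in4 OR G2 = LOW OR HIGH = HIGH
G5 = G3 AND in3 AND G4 = HIGH AND LOW AND HIGH = LOW
G6 = in5 OR G1 = LOW OR HIGH = HIGH
G9 = G6 AND in0 = HIGH AND LOW = LOW
G12 = in5 OR G6 OR G9 = LOW OR HIGH OR LOW = HIGH
G14 = in4 AND G5 AND G9 = LOW AND LOW AND LOW = LOW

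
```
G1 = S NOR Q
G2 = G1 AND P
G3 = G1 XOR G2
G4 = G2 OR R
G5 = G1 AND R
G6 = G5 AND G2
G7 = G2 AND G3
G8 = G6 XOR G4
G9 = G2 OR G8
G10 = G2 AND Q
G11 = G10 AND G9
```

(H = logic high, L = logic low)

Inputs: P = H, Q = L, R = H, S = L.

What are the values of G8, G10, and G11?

G1 = S NOR Q = L NOR L = H
G2 = G1 AND P = H AND H = H
G4 = G2 OR R = H OR H = H
G5 = G1 AND R = H AND H = H
G6 = G5 AND G2 = H AND H = H
G8 = G6 XOR G4 = H XOR H = L
G9 = G2 OR G8 = H OR L = H
G10 = G2 AND Q = H AND L = L
G11 = G10 AND G9 = L AND H = L

G8 = L, G10 = L, G11 = L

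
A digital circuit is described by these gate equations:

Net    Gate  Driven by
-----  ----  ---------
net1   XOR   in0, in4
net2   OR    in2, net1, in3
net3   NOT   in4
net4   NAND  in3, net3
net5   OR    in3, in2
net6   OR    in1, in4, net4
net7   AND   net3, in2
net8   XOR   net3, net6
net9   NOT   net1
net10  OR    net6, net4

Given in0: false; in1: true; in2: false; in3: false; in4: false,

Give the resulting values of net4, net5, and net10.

net4 = true, net5 = false, net10 = true

net3 = NOT in4 = NOT false = true
net4 = in3 NAND net3 = false NAND true = true
net5 = in3 OR in2 = false OR false = false
net6 = in1 OR in4 OR net4 = true OR false OR true = true
net10 = net6 OR net4 = true OR true = true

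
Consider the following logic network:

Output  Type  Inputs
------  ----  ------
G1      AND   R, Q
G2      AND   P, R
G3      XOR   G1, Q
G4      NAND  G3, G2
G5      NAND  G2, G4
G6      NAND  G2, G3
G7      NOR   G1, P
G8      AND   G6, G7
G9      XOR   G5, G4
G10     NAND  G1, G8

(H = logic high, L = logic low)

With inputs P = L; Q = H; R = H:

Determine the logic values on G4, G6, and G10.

G4 = H  G6 = H  G10 = H

G1 = R AND Q = H AND H = H
G2 = P AND R = L AND H = L
G3 = G1 XOR Q = H XOR H = L
G4 = G3 NAND G2 = L NAND L = H
G6 = G2 NAND G3 = L NAND L = H
G7 = G1 NOR P = H NOR L = L
G8 = G6 AND G7 = H AND L = L
G10 = G1 NAND G8 = H NAND L = H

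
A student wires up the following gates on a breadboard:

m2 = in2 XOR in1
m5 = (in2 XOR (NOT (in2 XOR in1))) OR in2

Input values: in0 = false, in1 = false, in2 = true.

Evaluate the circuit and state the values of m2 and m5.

m2 = true XOR false = true
m5 = (true XOR (NOT (true XOR false))) OR true = true

m2 = true, m5 = true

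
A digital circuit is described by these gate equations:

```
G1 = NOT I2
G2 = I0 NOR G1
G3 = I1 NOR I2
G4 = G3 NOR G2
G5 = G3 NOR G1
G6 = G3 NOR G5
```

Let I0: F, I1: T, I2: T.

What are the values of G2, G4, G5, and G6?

G2 = T, G4 = F, G5 = T, G6 = F

G1 = NOT I2 = NOT T = F
G2 = I0 NOR G1 = F NOR F = T
G3 = I1 NOR I2 = T NOR T = F
G4 = G3 NOR G2 = F NOR T = F
G5 = G3 NOR G1 = F NOR F = T
G6 = G3 NOR G5 = F NOR T = F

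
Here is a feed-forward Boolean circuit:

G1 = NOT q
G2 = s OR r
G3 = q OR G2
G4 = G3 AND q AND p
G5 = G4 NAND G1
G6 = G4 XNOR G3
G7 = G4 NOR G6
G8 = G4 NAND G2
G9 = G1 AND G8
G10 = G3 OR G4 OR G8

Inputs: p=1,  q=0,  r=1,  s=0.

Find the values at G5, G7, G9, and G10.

G5 = 1, G7 = 1, G9 = 1, G10 = 1

G1 = NOT q = NOT 0 = 1
G2 = s OR r = 0 OR 1 = 1
G3 = q OR G2 = 0 OR 1 = 1
G4 = G3 AND q AND p = 1 AND 0 AND 1 = 0
G5 = G4 NAND G1 = 0 NAND 1 = 1
G6 = G4 XNOR G3 = 0 XNOR 1 = 0
G7 = G4 NOR G6 = 0 NOR 0 = 1
G8 = G4 NAND G2 = 0 NAND 1 = 1
G9 = G1 AND G8 = 1 AND 1 = 1
G10 = G3 OR G4 OR G8 = 1 OR 0 OR 1 = 1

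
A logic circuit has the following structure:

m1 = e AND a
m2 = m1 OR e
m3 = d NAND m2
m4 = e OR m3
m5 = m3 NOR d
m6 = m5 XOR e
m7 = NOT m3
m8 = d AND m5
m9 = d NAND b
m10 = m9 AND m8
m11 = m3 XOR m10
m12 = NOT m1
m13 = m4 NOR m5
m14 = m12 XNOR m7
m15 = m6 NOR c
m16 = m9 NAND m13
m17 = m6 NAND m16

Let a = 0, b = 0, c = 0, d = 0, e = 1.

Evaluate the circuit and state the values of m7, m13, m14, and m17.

m1 = e AND a = 1 AND 0 = 0
m2 = m1 OR e = 0 OR 1 = 1
m3 = d NAND m2 = 0 NAND 1 = 1
m4 = e OR m3 = 1 OR 1 = 1
m5 = m3 NOR d = 1 NOR 0 = 0
m6 = m5 XOR e = 0 XOR 1 = 1
m7 = NOT m3 = NOT 1 = 0
m9 = d NAND b = 0 NAND 0 = 1
m12 = NOT m1 = NOT 0 = 1
m13 = m4 NOR m5 = 1 NOR 0 = 0
m14 = m12 XNOR m7 = 1 XNOR 0 = 0
m16 = m9 NAND m13 = 1 NAND 0 = 1
m17 = m6 NAND m16 = 1 NAND 1 = 0

m7 = 0, m13 = 0, m14 = 0, m17 = 0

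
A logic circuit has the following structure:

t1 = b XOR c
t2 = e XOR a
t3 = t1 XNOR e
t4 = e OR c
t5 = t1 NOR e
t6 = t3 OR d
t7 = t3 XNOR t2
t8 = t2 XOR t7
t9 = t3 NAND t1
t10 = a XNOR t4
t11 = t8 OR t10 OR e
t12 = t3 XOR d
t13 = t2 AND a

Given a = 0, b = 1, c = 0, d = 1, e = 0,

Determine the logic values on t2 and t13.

t2 = e XOR a = 0 XOR 0 = 0
t13 = t2 AND a = 0 AND 0 = 0

t2 = 0, t13 = 0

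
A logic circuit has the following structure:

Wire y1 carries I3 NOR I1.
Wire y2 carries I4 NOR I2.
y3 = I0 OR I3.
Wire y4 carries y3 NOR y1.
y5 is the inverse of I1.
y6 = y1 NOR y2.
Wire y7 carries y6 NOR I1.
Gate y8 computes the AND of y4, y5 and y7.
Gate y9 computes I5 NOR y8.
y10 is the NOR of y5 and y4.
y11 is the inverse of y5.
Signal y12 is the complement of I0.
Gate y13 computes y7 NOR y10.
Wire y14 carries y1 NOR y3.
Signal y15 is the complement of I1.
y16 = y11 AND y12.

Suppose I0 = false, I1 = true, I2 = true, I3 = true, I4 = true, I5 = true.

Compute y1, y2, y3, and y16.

y1 = false, y2 = false, y3 = true, y16 = true

y1 = I3 NOR I1 = true NOR true = false
y2 = I4 NOR I2 = true NOR true = false
y3 = I0 OR I3 = false OR true = true
y5 = NOT I1 = NOT true = false
y11 = NOT y5 = NOT false = true
y12 = NOT I0 = NOT false = true
y16 = y11 AND y12 = true AND true = true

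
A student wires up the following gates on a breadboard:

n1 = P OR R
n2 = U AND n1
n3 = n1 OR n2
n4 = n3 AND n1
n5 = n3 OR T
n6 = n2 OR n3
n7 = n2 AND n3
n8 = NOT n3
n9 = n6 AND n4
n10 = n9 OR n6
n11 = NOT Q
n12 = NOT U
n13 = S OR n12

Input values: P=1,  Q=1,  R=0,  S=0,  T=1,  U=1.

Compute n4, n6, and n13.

n4 = 1, n6 = 1, n13 = 0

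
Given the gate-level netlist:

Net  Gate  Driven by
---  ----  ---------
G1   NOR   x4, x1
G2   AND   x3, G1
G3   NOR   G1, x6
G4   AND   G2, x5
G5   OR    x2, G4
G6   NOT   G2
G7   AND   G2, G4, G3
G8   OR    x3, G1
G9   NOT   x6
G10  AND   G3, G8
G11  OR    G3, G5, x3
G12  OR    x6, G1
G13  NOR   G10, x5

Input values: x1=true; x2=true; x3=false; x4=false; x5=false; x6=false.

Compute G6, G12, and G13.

G6 = true; G12 = false; G13 = true

G1 = x4 NOR x1 = false NOR true = false
G2 = x3 AND G1 = false AND false = false
G3 = G1 NOR x6 = false NOR false = true
G6 = NOT G2 = NOT false = true
G8 = x3 OR G1 = false OR false = false
G10 = G3 AND G8 = true AND false = false
G12 = x6 OR G1 = false OR false = false
G13 = G10 NOR x5 = false NOR false = true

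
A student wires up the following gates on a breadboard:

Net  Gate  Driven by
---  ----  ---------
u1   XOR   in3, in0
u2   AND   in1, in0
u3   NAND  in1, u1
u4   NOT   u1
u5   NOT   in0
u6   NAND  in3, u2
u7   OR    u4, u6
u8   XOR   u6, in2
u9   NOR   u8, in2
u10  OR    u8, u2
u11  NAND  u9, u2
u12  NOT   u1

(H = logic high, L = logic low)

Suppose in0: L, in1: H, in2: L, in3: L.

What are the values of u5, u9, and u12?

u5 = H, u9 = L, u12 = H

u1 = in3 XOR in0 = L XOR L = L
u2 = in1 AND in0 = H AND L = L
u5 = NOT in0 = NOT L = H
u6 = in3 NAND u2 = L NAND L = H
u8 = u6 XOR in2 = H XOR L = H
u9 = u8 NOR in2 = H NOR L = L
u12 = NOT u1 = NOT L = H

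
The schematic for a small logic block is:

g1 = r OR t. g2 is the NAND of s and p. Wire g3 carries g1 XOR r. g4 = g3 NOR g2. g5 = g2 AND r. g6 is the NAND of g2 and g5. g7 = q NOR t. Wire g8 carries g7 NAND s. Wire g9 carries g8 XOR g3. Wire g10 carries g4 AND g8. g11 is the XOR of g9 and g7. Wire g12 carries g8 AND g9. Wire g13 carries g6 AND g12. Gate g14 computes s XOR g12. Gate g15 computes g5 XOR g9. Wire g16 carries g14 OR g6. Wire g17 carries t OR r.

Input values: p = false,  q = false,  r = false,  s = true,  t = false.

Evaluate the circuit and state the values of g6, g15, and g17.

g1 = r OR t = false OR false = false
g2 = s NAND p = true NAND false = true
g3 = g1 XOR r = false XOR false = false
g5 = g2 AND r = true AND false = false
g6 = g2 NAND g5 = true NAND false = true
g7 = q NOR t = false NOR false = true
g8 = g7 NAND s = true NAND true = false
g9 = g8 XOR g3 = false XOR false = false
g15 = g5 XOR g9 = false XOR false = false
g17 = t OR r = false OR false = false

g6 = true  g15 = false  g17 = false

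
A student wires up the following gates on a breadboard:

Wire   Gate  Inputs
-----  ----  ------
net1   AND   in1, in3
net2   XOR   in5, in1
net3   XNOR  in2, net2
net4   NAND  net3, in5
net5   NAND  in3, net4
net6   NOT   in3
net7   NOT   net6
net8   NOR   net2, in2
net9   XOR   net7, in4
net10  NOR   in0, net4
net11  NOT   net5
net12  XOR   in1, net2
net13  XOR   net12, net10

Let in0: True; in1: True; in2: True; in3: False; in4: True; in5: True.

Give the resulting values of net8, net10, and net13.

net8 = False, net10 = False, net13 = True

net2 = in5 XOR in1 = True XOR True = False
net3 = in2 XNOR net2 = True XNOR False = False
net4 = net3 NAND in5 = False NAND True = True
net8 = net2 NOR in2 = False NOR True = False
net10 = in0 NOR net4 = True NOR True = False
net12 = in1 XOR net2 = True XOR False = True
net13 = net12 XOR net10 = True XOR False = True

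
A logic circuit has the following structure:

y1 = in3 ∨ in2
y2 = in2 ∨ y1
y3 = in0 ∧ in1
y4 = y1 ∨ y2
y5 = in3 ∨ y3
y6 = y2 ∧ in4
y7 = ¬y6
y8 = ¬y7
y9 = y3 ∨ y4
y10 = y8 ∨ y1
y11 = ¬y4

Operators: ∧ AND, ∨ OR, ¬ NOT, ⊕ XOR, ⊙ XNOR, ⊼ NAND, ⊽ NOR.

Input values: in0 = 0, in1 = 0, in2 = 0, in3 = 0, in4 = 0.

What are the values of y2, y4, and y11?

y1 = in3 OR in2 = 0 OR 0 = 0
y2 = in2 OR y1 = 0 OR 0 = 0
y4 = y1 OR y2 = 0 OR 0 = 0
y11 = NOT y4 = NOT 0 = 1

y2 = 0, y4 = 0, y11 = 1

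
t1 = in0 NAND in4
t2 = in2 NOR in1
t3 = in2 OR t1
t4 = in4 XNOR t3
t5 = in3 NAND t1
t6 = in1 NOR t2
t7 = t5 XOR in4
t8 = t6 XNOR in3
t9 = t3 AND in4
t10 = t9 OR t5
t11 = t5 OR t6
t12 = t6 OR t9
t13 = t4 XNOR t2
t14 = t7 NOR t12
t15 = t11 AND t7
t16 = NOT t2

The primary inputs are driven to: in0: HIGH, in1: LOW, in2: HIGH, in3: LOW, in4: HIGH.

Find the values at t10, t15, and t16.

t1 = in0 NAND in4 = HIGH NAND HIGH = LOW
t2 = in2 NOR in1 = HIGH NOR LOW = LOW
t3 = in2 OR t1 = HIGH OR LOW = HIGH
t5 = in3 NAND t1 = LOW NAND LOW = HIGH
t6 = in1 NOR t2 = LOW NOR LOW = HIGH
t7 = t5 XOR in4 = HIGH XOR HIGH = LOW
t9 = t3 AND in4 = HIGH AND HIGH = HIGH
t10 = t9 OR t5 = HIGH OR HIGH = HIGH
t11 = t5 OR t6 = HIGH OR HIGH = HIGH
t15 = t11 AND t7 = HIGH AND LOW = LOW
t16 = NOT t2 = NOT LOW = HIGH

t10 = HIGH; t15 = LOW; t16 = HIGH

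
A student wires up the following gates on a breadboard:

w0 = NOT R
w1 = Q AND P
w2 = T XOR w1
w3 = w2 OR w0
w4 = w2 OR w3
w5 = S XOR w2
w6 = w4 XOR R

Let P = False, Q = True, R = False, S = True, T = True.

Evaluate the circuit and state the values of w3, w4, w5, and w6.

w3 = True, w4 = True, w5 = False, w6 = True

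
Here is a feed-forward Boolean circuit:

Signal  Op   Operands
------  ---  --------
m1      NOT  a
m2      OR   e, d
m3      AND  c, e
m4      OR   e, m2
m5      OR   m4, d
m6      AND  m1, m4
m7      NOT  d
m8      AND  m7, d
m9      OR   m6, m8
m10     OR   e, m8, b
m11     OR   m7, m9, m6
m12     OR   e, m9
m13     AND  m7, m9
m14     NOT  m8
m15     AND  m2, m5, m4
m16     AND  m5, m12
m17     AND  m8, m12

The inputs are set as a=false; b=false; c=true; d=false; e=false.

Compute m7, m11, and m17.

m7 = true; m11 = true; m17 = false

m1 = NOT a = NOT false = true
m2 = e OR d = false OR false = false
m4 = e OR m2 = false OR false = false
m6 = m1 AND m4 = true AND false = false
m7 = NOT d = NOT false = true
m8 = m7 AND d = true AND false = false
m9 = m6 OR m8 = false OR false = false
m11 = m7 OR m9 OR m6 = true OR false OR false = true
m12 = e OR m9 = false OR false = false
m17 = m8 AND m12 = false AND false = false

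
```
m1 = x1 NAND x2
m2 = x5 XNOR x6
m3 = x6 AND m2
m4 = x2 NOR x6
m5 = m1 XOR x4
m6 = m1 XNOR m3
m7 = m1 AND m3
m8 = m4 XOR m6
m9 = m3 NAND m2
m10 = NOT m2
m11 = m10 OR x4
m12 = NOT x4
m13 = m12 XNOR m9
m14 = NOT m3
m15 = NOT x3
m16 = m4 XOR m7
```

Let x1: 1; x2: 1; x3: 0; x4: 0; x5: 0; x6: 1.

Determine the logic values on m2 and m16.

m2 = 0, m16 = 0

m1 = x1 NAND x2 = 1 NAND 1 = 0
m2 = x5 XNOR x6 = 0 XNOR 1 = 0
m3 = x6 AND m2 = 1 AND 0 = 0
m4 = x2 NOR x6 = 1 NOR 1 = 0
m7 = m1 AND m3 = 0 AND 0 = 0
m16 = m4 XOR m7 = 0 XOR 0 = 0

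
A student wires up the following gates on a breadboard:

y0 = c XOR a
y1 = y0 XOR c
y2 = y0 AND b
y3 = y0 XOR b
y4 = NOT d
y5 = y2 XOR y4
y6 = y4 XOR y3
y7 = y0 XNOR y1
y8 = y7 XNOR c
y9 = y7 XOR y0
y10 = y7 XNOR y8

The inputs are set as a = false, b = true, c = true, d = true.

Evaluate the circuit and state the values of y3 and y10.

y3 = false  y10 = true

y0 = c XOR a = true XOR false = true
y1 = y0 XOR c = true XOR true = false
y3 = y0 XOR b = true XOR true = false
y7 = y0 XNOR y1 = true XNOR false = false
y8 = y7 XNOR c = false XNOR true = false
y10 = y7 XNOR y8 = false XNOR false = true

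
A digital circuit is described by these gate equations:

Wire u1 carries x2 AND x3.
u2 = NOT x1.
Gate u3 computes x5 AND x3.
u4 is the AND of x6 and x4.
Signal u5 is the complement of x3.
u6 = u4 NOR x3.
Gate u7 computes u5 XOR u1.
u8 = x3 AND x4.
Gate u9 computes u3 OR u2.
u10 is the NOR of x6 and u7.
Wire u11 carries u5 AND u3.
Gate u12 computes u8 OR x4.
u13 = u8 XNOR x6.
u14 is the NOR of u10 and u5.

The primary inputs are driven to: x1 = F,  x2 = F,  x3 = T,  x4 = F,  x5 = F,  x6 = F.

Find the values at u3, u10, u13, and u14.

u1 = x2 AND x3 = F AND T = F
u3 = x5 AND x3 = F AND T = F
u5 = NOT x3 = NOT T = F
u7 = u5 XOR u1 = F XOR F = F
u8 = x3 AND x4 = T AND F = F
u10 = x6 NOR u7 = F NOR F = T
u13 = u8 XNOR x6 = F XNOR F = T
u14 = u10 NOR u5 = T NOR F = F

u3 = F, u10 = T, u13 = T, u14 = F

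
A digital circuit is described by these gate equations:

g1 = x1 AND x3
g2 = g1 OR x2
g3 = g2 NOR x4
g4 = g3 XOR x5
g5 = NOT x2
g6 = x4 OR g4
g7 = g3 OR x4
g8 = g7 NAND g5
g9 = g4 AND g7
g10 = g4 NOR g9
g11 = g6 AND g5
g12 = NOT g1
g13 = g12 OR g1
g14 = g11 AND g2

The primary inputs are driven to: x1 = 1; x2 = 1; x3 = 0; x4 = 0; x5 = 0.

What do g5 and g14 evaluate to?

g5 = 0; g14 = 0

g1 = x1 AND x3 = 1 AND 0 = 0
g2 = g1 OR x2 = 0 OR 1 = 1
g3 = g2 NOR x4 = 1 NOR 0 = 0
g4 = g3 XOR x5 = 0 XOR 0 = 0
g5 = NOT x2 = NOT 1 = 0
g6 = x4 OR g4 = 0 OR 0 = 0
g11 = g6 AND g5 = 0 AND 0 = 0
g14 = g11 AND g2 = 0 AND 1 = 0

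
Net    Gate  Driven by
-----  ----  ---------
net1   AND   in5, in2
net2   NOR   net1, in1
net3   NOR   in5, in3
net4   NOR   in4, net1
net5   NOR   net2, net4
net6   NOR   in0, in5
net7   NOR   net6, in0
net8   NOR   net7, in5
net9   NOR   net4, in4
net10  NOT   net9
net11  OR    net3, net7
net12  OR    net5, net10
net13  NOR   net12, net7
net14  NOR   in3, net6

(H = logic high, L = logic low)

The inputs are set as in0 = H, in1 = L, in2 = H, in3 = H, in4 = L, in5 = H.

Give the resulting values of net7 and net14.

net7 = L, net14 = L

net6 = in0 NOR in5 = H NOR H = L
net7 = net6 NOR in0 = L NOR H = L
net14 = in3 NOR net6 = H NOR L = L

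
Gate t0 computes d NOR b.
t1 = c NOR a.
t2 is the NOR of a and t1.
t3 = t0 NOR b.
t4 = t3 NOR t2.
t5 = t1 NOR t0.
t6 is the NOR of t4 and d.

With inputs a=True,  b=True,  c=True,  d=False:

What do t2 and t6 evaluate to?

t2 = False  t6 = False

t0 = d NOR b = False NOR True = False
t1 = c NOR a = True NOR True = False
t2 = a NOR t1 = True NOR False = False
t3 = t0 NOR b = False NOR True = False
t4 = t3 NOR t2 = False NOR False = True
t6 = t4 NOR d = True NOR False = False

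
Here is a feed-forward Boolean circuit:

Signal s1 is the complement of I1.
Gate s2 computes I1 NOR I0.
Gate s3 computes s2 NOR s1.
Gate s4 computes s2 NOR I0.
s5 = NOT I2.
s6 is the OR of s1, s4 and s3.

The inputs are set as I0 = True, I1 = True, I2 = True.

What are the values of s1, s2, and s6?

s1 = False; s2 = False; s6 = True

s1 = NOT I1 = NOT True = False
s2 = I1 NOR I0 = True NOR True = False
s3 = s2 NOR s1 = False NOR False = True
s4 = s2 NOR I0 = False NOR True = False
s6 = s1 OR s4 OR s3 = False OR False OR True = True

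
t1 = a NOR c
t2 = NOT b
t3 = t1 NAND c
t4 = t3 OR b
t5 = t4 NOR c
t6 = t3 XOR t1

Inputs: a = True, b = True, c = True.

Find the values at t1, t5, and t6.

t1 = False  t5 = False  t6 = True

t1 = a NOR c = True NOR True = False
t3 = t1 NAND c = False NAND True = True
t4 = t3 OR b = True OR True = True
t5 = t4 NOR c = True NOR True = False
t6 = t3 XOR t1 = True XOR False = True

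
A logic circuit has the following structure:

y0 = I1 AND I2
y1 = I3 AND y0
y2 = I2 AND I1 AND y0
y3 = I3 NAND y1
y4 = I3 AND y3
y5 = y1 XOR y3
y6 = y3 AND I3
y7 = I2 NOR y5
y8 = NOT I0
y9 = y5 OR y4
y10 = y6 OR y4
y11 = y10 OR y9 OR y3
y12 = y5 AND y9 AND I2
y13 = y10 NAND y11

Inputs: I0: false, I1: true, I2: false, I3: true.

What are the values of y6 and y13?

y0 = I1 AND I2 = true AND false = false
y1 = I3 AND y0 = true AND false = false
y3 = I3 NAND y1 = true NAND false = true
y4 = I3 AND y3 = true AND true = true
y5 = y1 XOR y3 = false XOR true = true
y6 = y3 AND I3 = true AND true = true
y9 = y5 OR y4 = true OR true = true
y10 = y6 OR y4 = true OR true = true
y11 = y10 OR y9 OR y3 = true OR true OR true = true
y13 = y10 NAND y11 = true NAND true = false

y6 = true, y13 = false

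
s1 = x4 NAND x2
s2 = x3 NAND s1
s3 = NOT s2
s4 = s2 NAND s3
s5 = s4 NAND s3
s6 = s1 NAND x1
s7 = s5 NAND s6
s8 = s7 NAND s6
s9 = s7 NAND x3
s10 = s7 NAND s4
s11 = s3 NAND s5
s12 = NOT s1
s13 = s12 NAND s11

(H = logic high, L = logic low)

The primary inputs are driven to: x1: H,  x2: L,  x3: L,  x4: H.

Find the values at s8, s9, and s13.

s8 = H; s9 = H; s13 = H

s1 = x4 NAND x2 = H NAND L = H
s2 = x3 NAND s1 = L NAND H = H
s3 = NOT s2 = NOT H = L
s4 = s2 NAND s3 = H NAND L = H
s5 = s4 NAND s3 = H NAND L = H
s6 = s1 NAND x1 = H NAND H = L
s7 = s5 NAND s6 = H NAND L = H
s8 = s7 NAND s6 = H NAND L = H
s9 = s7 NAND x3 = H NAND L = H
s11 = s3 NAND s5 = L NAND H = H
s12 = NOT s1 = NOT H = L
s13 = s12 NAND s11 = L NAND H = H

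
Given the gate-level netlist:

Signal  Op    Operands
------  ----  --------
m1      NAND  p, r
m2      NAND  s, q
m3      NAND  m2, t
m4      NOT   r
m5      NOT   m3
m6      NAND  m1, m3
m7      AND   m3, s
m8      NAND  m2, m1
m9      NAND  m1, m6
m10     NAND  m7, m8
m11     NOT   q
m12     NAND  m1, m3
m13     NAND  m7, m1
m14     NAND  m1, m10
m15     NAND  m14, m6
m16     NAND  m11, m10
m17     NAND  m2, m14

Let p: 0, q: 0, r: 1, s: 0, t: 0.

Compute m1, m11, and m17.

m1 = p NAND r = 0 NAND 1 = 1
m2 = s NAND q = 0 NAND 0 = 1
m3 = m2 NAND t = 1 NAND 0 = 1
m7 = m3 AND s = 1 AND 0 = 0
m8 = m2 NAND m1 = 1 NAND 1 = 0
m10 = m7 NAND m8 = 0 NAND 0 = 1
m11 = NOT q = NOT 0 = 1
m14 = m1 NAND m10 = 1 NAND 1 = 0
m17 = m2 NAND m14 = 1 NAND 0 = 1

m1 = 1, m11 = 1, m17 = 1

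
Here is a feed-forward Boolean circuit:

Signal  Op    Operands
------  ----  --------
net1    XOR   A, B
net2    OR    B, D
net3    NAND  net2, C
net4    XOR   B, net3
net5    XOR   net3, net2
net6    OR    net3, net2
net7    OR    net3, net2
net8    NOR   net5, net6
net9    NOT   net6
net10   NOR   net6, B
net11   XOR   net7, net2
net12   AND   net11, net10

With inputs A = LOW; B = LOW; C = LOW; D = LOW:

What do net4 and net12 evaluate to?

net2 = B OR D = LOW OR LOW = LOW
net3 = net2 NAND C = LOW NAND LOW = HIGH
net4 = B XOR net3 = LOW XOR HIGH = HIGH
net6 = net3 OR net2 = HIGH OR LOW = HIGH
net7 = net3 OR net2 = HIGH OR LOW = HIGH
net10 = net6 NOR B = HIGH NOR LOW = LOW
net11 = net7 XOR net2 = HIGH XOR LOW = HIGH
net12 = net11 AND net10 = HIGH AND LOW = LOW

net4 = HIGH, net12 = LOW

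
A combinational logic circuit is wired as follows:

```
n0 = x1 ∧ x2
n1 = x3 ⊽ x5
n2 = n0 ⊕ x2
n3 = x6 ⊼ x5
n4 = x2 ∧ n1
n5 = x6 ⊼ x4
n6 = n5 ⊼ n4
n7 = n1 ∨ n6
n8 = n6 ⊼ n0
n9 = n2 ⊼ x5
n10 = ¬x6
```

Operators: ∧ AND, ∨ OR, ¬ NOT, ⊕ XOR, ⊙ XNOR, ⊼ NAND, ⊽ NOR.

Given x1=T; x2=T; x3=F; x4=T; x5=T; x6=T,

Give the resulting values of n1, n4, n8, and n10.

n0 = x1 AND x2 = T AND T = T
n1 = x3 NOR x5 = F NOR T = F
n4 = x2 AND n1 = T AND F = F
n5 = x6 NAND x4 = T NAND T = F
n6 = n5 NAND n4 = F NAND F = T
n8 = n6 NAND n0 = T NAND T = F
n10 = NOT x6 = NOT T = F

n1 = F  n4 = F  n8 = F  n10 = F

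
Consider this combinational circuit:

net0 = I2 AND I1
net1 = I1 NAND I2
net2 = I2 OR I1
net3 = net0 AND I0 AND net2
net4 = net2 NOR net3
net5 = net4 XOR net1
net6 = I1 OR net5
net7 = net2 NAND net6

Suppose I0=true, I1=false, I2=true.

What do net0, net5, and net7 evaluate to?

net0 = false, net5 = true, net7 = false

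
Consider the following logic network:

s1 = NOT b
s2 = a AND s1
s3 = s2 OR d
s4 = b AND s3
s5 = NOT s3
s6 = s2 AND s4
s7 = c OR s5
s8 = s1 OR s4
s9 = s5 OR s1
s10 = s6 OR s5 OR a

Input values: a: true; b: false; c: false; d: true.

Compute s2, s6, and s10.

s1 = NOT b = NOT false = true
s2 = a AND s1 = true AND true = true
s3 = s2 OR d = true OR true = true
s4 = b AND s3 = false AND true = false
s5 = NOT s3 = NOT true = false
s6 = s2 AND s4 = true AND false = false
s10 = s6 OR s5 OR a = false OR false OR true = true

s2 = true, s6 = false, s10 = true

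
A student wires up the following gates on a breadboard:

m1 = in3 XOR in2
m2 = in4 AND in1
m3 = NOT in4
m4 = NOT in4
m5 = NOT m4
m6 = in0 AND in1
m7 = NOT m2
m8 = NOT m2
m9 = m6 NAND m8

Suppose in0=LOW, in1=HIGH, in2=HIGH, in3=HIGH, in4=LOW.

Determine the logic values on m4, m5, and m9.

m4 = HIGH; m5 = LOW; m9 = HIGH

m2 = in4 AND in1 = LOW AND HIGH = LOW
m4 = NOT in4 = NOT LOW = HIGH
m5 = NOT m4 = NOT HIGH = LOW
m6 = in0 AND in1 = LOW AND HIGH = LOW
m8 = NOT m2 = NOT LOW = HIGH
m9 = m6 NAND m8 = LOW NAND HIGH = HIGH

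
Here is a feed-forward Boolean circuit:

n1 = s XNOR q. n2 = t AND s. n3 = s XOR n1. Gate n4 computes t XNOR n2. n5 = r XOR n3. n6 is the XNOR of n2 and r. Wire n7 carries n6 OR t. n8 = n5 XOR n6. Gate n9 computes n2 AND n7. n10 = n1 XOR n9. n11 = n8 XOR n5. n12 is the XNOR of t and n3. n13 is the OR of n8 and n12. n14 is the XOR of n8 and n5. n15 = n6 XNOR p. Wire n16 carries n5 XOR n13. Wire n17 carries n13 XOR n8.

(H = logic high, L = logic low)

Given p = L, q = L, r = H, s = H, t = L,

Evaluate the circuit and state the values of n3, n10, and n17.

n3 = H; n10 = L; n17 = L

n1 = s XNOR q = H XNOR L = L
n2 = t AND s = L AND H = L
n3 = s XOR n1 = H XOR L = H
n5 = r XOR n3 = H XOR H = L
n6 = n2 XNOR r = L XNOR H = L
n7 = n6 OR t = L OR L = L
n8 = n5 XOR n6 = L XOR L = L
n9 = n2 AND n7 = L AND L = L
n10 = n1 XOR n9 = L XOR L = L
n12 = t XNOR n3 = L XNOR H = L
n13 = n8 OR n12 = L OR L = L
n17 = n13 XOR n8 = L XOR L = L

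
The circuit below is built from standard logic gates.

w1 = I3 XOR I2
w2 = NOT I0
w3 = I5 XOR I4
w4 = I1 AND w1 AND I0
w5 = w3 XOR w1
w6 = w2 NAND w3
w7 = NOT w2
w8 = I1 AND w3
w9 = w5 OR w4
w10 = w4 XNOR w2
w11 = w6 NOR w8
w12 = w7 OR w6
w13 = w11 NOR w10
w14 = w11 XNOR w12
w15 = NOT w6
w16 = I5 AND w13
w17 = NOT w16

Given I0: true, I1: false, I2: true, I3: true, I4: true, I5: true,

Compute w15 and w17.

w15 = false; w17 = true

w1 = I3 XOR I2 = true XOR true = false
w2 = NOT I0 = NOT true = false
w3 = I5 XOR I4 = true XOR true = false
w4 = I1 AND w1 AND I0 = false AND false AND true = false
w6 = w2 NAND w3 = false NAND false = true
w8 = I1 AND w3 = false AND false = false
w10 = w4 XNOR w2 = false XNOR false = true
w11 = w6 NOR w8 = true NOR false = false
w13 = w11 NOR w10 = false NOR true = false
w15 = NOT w6 = NOT true = false
w16 = I5 AND w13 = true AND false = false
w17 = NOT w16 = NOT false = true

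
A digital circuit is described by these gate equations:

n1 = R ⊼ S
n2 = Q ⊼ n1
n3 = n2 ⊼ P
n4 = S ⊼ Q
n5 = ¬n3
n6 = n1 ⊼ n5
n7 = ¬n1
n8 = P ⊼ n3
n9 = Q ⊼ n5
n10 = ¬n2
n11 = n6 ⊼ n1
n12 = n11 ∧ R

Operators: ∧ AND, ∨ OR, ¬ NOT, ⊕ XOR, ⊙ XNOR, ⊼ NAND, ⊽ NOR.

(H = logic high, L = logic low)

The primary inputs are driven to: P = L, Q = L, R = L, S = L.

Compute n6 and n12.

n1 = R NAND S = L NAND L = H
n2 = Q NAND n1 = L NAND H = H
n3 = n2 NAND P = H NAND L = H
n5 = NOT n3 = NOT H = L
n6 = n1 NAND n5 = H NAND L = H
n11 = n6 NAND n1 = H NAND H = L
n12 = n11 AND R = L AND L = L

n6 = H; n12 = L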